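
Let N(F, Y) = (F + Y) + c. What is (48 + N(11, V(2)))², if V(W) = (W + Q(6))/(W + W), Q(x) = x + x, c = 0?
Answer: 15625/4 ≈ 3906.3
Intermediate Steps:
Q(x) = 2*x
V(W) = (12 + W)/(2*W) (V(W) = (W + 2*6)/(W + W) = (W + 12)/((2*W)) = (12 + W)*(1/(2*W)) = (12 + W)/(2*W))
N(F, Y) = F + Y (N(F, Y) = (F + Y) + 0 = F + Y)
(48 + N(11, V(2)))² = (48 + (11 + (½)*(12 + 2)/2))² = (48 + (11 + (½)*(½)*14))² = (48 + (11 + 7/2))² = (48 + 29/2)² = (125/2)² = 15625/4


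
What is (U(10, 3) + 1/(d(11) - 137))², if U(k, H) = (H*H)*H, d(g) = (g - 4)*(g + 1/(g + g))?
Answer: 1255214041/1723969 ≈ 728.10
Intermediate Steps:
d(g) = (-4 + g)*(g + 1/(2*g))
U(k, H) = H³ (U(k, H) = H²*H = H³)
(U(10, 3) + 1/(d(11) - 137))² = (3³ + 1/((½ + 11² - 4*11 - 2/11) - 137))² = (27 + 1/((½ + 121 - 44 - 2*1/11) - 137))² = (27 + 1/((½ + 121 - 44 - 2/11) - 137))² = (27 + 1/(1701/22 - 137))² = (27 + 1/(-1313/22))² = (27 - 22/1313)² = (35429/1313)² = 1255214041/1723969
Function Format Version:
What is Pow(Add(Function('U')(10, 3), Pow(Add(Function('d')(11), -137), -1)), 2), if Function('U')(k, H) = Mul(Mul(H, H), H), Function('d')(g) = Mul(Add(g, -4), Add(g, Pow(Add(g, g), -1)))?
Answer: Rational(1255214041, 1723969) ≈ 728.10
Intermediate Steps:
Function('d')(g) = Mul(Add(-4, g), Add(g, Mul(Rational(1, 2), Pow(g, -1)))) (Function('d')(g) = Mul(Add(-4, g), Add(g, Pow(Mul(2, g), -1))) = Mul(Add(-4, g), Add(g, Mul(Rational(1, 2), Pow(g, -1)))))
Function('U')(k, H) = Pow(H, 3) (Function('U')(k, H) = Mul(Pow(H, 2), H) = Pow(H, 3))
Pow(Add(Function('U')(10, 3), Pow(Add(Function('d')(11), -137), -1)), 2) = Pow(Add(Pow(3, 3), Pow(Add(Add(Rational(1, 2), Pow(11, 2), Mul(-4, 11), Mul(-2, Pow(11, -1))), -137), -1)), 2) = Pow(Add(27, Pow(Add(Add(Rational(1, 2), 121, -44, Mul(-2, Rational(1, 11))), -137), -1)), 2) = Pow(Add(27, Pow(Add(Add(Rational(1, 2), 121, -44, Rational(-2, 11)), -137), -1)), 2) = Pow(Add(27, Pow(Add(Rational(1701, 22), -137), -1)), 2) = Pow(Add(27, Pow(Rational(-1313, 22), -1)), 2) = Pow(Add(27, Rational(-22, 1313)), 2) = Pow(Rational(35429, 1313), 2) = Rational(1255214041, 1723969)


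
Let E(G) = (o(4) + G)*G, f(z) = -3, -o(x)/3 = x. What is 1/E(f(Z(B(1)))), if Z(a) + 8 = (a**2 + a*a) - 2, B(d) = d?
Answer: 1/45 ≈ 0.022222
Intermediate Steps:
o(x) = -3*x
Z(a) = -10 + 2*a**2 (Z(a) = -8 + ((a**2 + a*a) - 2) = -8 + ((a**2 + a**2) - 2) = -8 + (2*a**2 - 2) = -8 + (-2 + 2*a**2) = -10 + 2*a**2)
E(G) = G*(-12 + G) (E(G) = (-3*4 + G)*G = (-12 + G)*G = G*(-12 + G))
1/E(f(Z(B(1)))) = 1/(-3*(-12 - 3)) = 1/(-3*(-15)) = 1/45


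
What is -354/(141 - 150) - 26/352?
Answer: 20729/528 ≈ 39.259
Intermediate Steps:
-354/(141 - 150) - 26/352 = -354/(-9) - 26*1/352 = -354*(-1/9) - 13/176 = 118/3 - 13/176 = 20729/528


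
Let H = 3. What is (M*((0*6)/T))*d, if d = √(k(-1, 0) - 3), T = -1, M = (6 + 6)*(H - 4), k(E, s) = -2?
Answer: 0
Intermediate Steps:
M = -12 (M = (6 + 6)*(3 - 4) = 12*(-1) = -12)
d = I*√5 (d = √(-2 - 3) = √(-5) = I*√5 ≈ 2.2361*I)
(M*((0*6)/T))*d = (-12*0*6/(-1))*(I*√5) = (-0*(-1))*(I*√5) = (-12*0)*(I*√5) = 0*(I*√5) = 0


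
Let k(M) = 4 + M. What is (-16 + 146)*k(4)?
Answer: 1040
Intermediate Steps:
(-16 + 146)*k(4) = (-16 + 146)*(4 + 4) = 130*8 = 1040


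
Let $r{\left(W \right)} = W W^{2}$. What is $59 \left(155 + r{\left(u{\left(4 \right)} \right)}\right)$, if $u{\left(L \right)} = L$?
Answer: $12921$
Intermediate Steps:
$r{\left(W \right)} = W^{3}$
$59 \left(155 + r{\left(u{\left(4 \right)} \right)}\right) = 59 \left(155 + 4^{3}\right) = 59 \left(155 + 64\right) = 59 \cdot 219 = 12921$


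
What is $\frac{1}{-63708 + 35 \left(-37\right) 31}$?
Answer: $- \frac{1}{103853} \approx -9.629 \cdot 10^{-6}$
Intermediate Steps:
$\frac{1}{-63708 + 35 \left(-37\right) 31} = \frac{1}{-63708 - 40145} = \frac{1}{-103853} = - \frac{1}{103853}$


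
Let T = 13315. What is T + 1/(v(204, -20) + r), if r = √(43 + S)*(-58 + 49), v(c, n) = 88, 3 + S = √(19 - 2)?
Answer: 13315 + 1/(88 - 9*√(40 + √17)) ≈ 13315.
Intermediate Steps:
S = -3 + √17 (S = -3 + √(19 - 2) = -3 + √17 ≈ 1.1231)
r = -9*√(40 + √17) (r = √(43 + (-3 + √17))*(-58 + 49) = √(40 + √17)*(-9) = -9*√(40 + √17) ≈ -59.783)
T + 1/(v(204, -20) + r) = 13315 + 1/(88 - 9*√(40 + √17))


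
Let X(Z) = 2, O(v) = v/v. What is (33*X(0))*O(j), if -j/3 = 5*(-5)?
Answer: 66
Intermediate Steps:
j = 75 (j = -15*(-5) = -3*(-25) = 75)
O(v) = 1
(33*X(0))*O(j) = (33*2)*1 = 66*1 = 66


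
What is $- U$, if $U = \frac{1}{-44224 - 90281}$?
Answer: $\frac{1}{134505} \approx 7.4347 \cdot 10^{-6}$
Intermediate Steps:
$U = - \frac{1}{134505}$ ($U = \frac{1}{-134505} = - \frac{1}{134505} \approx -7.4347 \cdot 10^{-6}$)
$- U = \left(-1\right) \left(- \frac{1}{134505}\right) = \frac{1}{134505}$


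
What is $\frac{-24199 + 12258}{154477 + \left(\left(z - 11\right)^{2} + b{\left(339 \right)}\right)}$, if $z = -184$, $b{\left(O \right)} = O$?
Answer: $- \frac{11941}{192841} \approx -0.061921$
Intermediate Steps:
$\frac{-24199 + 12258}{154477 + \left(\left(z - 11\right)^{2} + b{\left(339 \right)}\right)} = \frac{-24199 + 12258}{154477 + \left(\left(-184 - 11\right)^{2} + 339\right)} = - \frac{11941}{154477 + \left(\left(-195\right)^{2} + 339\right)} = - \frac{11941}{154477 + \left(38025 + 339\right)} = - \frac{11941}{154477 + 38364} = - \frac{11941}{192841}$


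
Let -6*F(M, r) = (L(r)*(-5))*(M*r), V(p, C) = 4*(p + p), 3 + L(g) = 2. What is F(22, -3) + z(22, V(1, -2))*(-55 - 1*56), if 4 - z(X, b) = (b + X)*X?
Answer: 72871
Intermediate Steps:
L(g) = -1 (L(g) = -3 + 2 = -1)
V(p, C) = 8*p (V(p, C) = 4*(2*p) = 8*p)
z(X, b) = 4 - X*(X + b) (z(X, b) = 4 - (b + X)*X = 4 - (X + b)*X = 4 - X*(X + b))
F(M, r) = -5*M*r/6 (F(M, r) = -(-1*(-5))*M*r/6 = -5*M*r/6)
F(22, -3) + z(22, V(1, -2))*(-55 - 1*56) = -5/6*22*(-3) + (4 - 1*22**2 - 1*22*8*1)*(-55 - 1*56) = 55 + (4 - 1*484 - 1*22*8)*(-55 - 56) = 55 + (4 - 484 - 176)*(-111) = 55 - 656*(-111) = 55 + 72816 = 72871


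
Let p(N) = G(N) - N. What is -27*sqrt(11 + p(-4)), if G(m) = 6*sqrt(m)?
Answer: -27*sqrt(15 + 12*I) ≈ -111.67 - 39.17*I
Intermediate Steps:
p(N) = -N + 6*sqrt(N) (p(N) = 6*sqrt(N) - N = -N + 6*sqrt(N))
-27*sqrt(11 + p(-4)) = -27*sqrt(11 + (-1*(-4) + 6*sqrt(-4))) = -27*sqrt(11 + (4 + 6*(2*I))) = -27*sqrt(11 + (4 + 12*I)) = -27*sqrt(15 + 12*I)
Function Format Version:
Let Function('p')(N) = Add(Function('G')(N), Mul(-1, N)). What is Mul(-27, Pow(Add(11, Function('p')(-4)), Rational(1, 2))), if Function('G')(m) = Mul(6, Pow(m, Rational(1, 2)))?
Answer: Mul(-27, Pow(Add(15, Mul(12, I)), Rational(1, 2))) ≈ Add(-111.67, Mul(-39.170, I))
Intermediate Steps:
Function('p')(N) = Add(Mul(-1, N), Mul(6, Pow(N, Rational(1, 2)))) (Function('p')(N) = Add(Mul(6, Pow(N, Rational(1, 2))), Mul(-1, N)) = Add(Mul(-1, N), Mul(6, Pow(N, Rational(1, 2)))))
Mul(-27, Pow(Add(11, Function('p')(-4)), Rational(1, 2))) = Mul(-27, Pow(Add(11, Add(Mul(-1, -4), Mul(6, Pow(-4, Rational(1, 2))))), Rational(1, 2))) = Mul(-27, Pow(Add(11, Add(4, Mul(6, Mul(2, I)))), Rational(1, 2))) = Mul(-27, Pow(Add(11, Add(4, Mul(12, I))), Rational(1, 2))) = Mul(-27, Pow(Add(15, Mul(12, I)), Rational(1, 2)))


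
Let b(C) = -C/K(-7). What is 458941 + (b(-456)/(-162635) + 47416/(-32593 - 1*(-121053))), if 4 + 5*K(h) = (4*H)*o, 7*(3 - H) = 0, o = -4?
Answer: 4291722873389829/9351349865 ≈ 4.5894e+5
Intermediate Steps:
H = 3 (H = 3 - ⅐*0 = 3 + 0 = 3)
K(h) = -52/5 (K(h) = -⅘ + ((4*3)*(-4))/5 = -⅘ + (12*(-4))/5 = -⅘ + (⅕)*(-48) = -⅘ - 48/5 = -52/5)
b(C) = 5*C/52 (b(C) = -C/(-52/5) = -C*(-5)/52 = -(-5)*C/52 = 5*C/52)
458941 + (b(-456)/(-162635) + 47416/(-32593 - 1*(-121053))) = 458941 + (((5/52)*(-456))/(-162635) + 47416/(-32593 - 1*(-121053))) = 458941 + (-570/13*(-1/162635) + 47416/(-32593 + 121053)) = 458941 + (114/422851 + 47416/88460) = 458941 + (114/422851 + 47416*(1/88460)) = 458941 + (114/422851 + 11854/22115) = 458941 + 5014996864/9351349865 = 4291722873389829/9351349865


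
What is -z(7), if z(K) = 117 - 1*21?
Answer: -96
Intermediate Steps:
z(K) = 96 (z(K) = 117 - 21 = 96)
-z(7) = -1*96 = -96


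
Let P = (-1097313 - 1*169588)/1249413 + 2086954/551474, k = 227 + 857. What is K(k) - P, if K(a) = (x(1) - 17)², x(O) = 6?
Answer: 336621770497/2847185061 ≈ 118.23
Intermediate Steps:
k = 1084
P = 7887621884/2847185061 (P = (-1097313 - 169588)*(1/1249413) + 2086954*(1/551474) = -1266901*1/1249413 + 1043477/275737 = -1266901/1249413 + 1043477/275737 = 7887621884/2847185061 ≈ 2.7703)
K(a) = 121 (K(a) = (6 - 17)² = (-11)² = 121)
K(k) - P = 121 - 1*7887621884/2847185061 = 121 - 7887621884/2847185061 = 336621770497/2847185061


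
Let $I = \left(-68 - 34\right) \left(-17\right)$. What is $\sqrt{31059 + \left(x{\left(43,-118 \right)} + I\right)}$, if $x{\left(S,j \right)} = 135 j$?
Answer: $\sqrt{16863} \approx 129.86$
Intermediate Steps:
$I = 1734$ ($I = \left(-102\right) \left(-17\right) = 1734$)
$\sqrt{31059 + \left(x{\left(43,-118 \right)} + I\right)} = \sqrt{31059 + \left(135 \left(-118\right) + 1734\right)} = \sqrt{31059 + \left(-15930 + 1734\right)} = \sqrt{31059 - 14196} = \sqrt{16863}$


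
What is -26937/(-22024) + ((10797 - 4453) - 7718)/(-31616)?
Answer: 55118823/43519424 ≈ 1.2665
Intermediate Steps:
-26937/(-22024) + ((10797 - 4453) - 7718)/(-31616) = -26937*(-1/22024) + (6344 - 7718)*(-1/31616) = 26937/22024 - 1374*(-1/31616) = 26937/22024 + 687/15808 = 55118823/43519424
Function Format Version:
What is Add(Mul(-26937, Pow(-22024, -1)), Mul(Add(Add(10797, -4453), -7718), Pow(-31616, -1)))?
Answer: Rational(55118823, 43519424) ≈ 1.2665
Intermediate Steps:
Add(Mul(-26937, Pow(-22024, -1)), Mul(Add(Add(10797, -4453), -7718), Pow(-31616, -1))) = Add(Mul(-26937, Rational(-1, 22024)), Mul(Add(6344, -7718), Rational(-1, 31616))) = Add(Rational(26937, 22024), Mul(-1374, Rational(-1, 31616))) = Add(Rational(26937, 22024), Rational(687, 15808)) = Rational(55118823, 43519424)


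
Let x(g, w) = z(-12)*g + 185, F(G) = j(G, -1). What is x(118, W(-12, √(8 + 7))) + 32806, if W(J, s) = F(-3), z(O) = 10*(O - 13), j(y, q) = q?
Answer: 3491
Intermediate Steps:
F(G) = -1
z(O) = -130 + 10*O (z(O) = 10*(-13 + O) = -130 + 10*O)
W(J, s) = -1
x(g, w) = 185 - 250*g (x(g, w) = (-130 + 10*(-12))*g + 185 = (-130 - 120)*g + 185 = -250*g + 185 = 185 - 250*g)
x(118, W(-12, √(8 + 7))) + 32806 = (185 - 250*118) + 32806 = (185 - 29500) + 32806 = -29315 + 32806 = 3491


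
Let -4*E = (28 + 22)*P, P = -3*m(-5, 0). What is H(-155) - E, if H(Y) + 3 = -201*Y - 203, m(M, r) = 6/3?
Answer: 30874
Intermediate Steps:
m(M, r) = 2 (m(M, r) = 6*(⅓) = 2)
P = -6 (P = -3*2 = -6)
H(Y) = -206 - 201*Y (H(Y) = -3 + (-201*Y - 203) = -3 + (-203 - 201*Y) = -206 - 201*Y)
E = 75 (E = -(28 + 22)*(-6)/4 = -25*(-6)/2 = -¼*(-300) = 75)
H(-155) - E = (-206 - 201*(-155)) - 1*75 = (-206 + 31155) - 75 = 30949 - 75 = 30874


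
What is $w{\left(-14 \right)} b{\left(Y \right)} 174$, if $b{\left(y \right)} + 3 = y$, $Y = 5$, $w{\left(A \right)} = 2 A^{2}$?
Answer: $136416$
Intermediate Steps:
$b{\left(y \right)} = -3 + y$
$w{\left(-14 \right)} b{\left(Y \right)} 174 = 2 \left(-14\right)^{2} \left(-3 + 5\right) 174 = 2 \cdot 196 \cdot 2 \cdot 174 = 392 \cdot 2 \cdot 174 = 784 \cdot 174 = 136416$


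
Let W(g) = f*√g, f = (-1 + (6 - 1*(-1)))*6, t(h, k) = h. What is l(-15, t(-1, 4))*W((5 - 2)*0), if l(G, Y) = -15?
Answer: 0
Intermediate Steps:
f = 36 (f = (-1 + (6 + 1))*6 = (-1 + 7)*6 = 6*6 = 36)
W(g) = 36*√g
l(-15, t(-1, 4))*W((5 - 2)*0) = -540*√((5 - 2)*0) = -540*√(3*0) = -540*√0 = -540*0 = -15*0 = 0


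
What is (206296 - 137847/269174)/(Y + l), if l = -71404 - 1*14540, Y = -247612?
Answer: -55529381657/89784602744 ≈ -0.61847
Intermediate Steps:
l = -85944 (l = -71404 - 14540 = -85944)
(206296 - 137847/269174)/(Y + l) = (206296 - 137847/269174)/(-247612 - 85944) = (206296 - 137847*1/269174)/(-333556) = (206296 - 137847/269174)*(-1/333556) = (55529381657/269174)*(-1/333556) = -55529381657/89784602744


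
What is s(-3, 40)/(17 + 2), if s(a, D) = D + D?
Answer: 80/19 ≈ 4.2105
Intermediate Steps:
s(a, D) = 2*D
s(-3, 40)/(17 + 2) = (2*40)/(17 + 2) = 80/19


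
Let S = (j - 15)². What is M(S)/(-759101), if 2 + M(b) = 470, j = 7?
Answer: -468/759101 ≈ -0.00061652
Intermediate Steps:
S = 64 (S = (7 - 15)² = (-8)² = 64)
M(b) = 468 (M(b) = -2 + 470 = 468)
M(S)/(-759101) = 468/(-759101) = 468*(-1/759101) = -468/759101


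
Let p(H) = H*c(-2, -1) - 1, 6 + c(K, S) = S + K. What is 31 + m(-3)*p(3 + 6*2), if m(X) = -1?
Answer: 167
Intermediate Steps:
c(K, S) = -6 + K + S (c(K, S) = -6 + (S + K) = -6 + (K + S) = -6 + K + S)
p(H) = -1 - 9*H (p(H) = H*(-6 - 2 - 1) - 1 = H*(-9) - 1 = -9*H - 1 = -1 - 9*H)
31 + m(-3)*p(3 + 6*2) = 31 - (-1 - 9*(3 + 6*2)) = 31 - (-1 - 9*(3 + 12)) = 31 - (-1 - 9*15) = 31 - (-1 - 135) = 31 - 1*(-136) = 31 + 136 = 167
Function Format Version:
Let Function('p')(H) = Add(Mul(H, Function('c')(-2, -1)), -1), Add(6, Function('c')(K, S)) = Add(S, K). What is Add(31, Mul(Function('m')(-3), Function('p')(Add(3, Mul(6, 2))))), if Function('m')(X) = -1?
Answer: 167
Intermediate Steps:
Function('c')(K, S) = Add(-6, K, S) (Function('c')(K, S) = Add(-6, Add(S, K)) = Add(-6, Add(K, S)) = Add(-6, K, S))
Function('p')(H) = Add(-1, Mul(-9, H)) (Function('p')(H) = Add(Mul(H, Add(-6, -2, -1)), -1) = Add(Mul(H, -9), -1) = Add(Mul(-9, H), -1) = Add(-1, Mul(-9, H)))
Add(31, Mul(Function('m')(-3), Function('p')(Add(3, Mul(6, 2))))) = Add(31, Mul(-1, Add(-1, Mul(-9, Add(3, Mul(6, 2)))))) = Add(31, Mul(-1, Add(-1, Mul(-9, Add(3, 12))))) = Add(31, Mul(-1, Add(-1, Mul(-9, 15)))) = Add(31, Mul(-1, Add(-1, -135))) = Add(31, Mul(-1, -136)) = Add(31, 136) = 167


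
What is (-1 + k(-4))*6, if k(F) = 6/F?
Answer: -15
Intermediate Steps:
(-1 + k(-4))*6 = (-1 + 6/(-4))*6 = (-1 + 6*(-¼))*6 = (-1 - 3/2)*6 = -5/2*6 = -15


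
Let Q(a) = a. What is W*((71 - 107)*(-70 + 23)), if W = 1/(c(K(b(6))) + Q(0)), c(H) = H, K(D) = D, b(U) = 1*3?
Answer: 564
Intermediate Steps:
b(U) = 3
W = 1/3 (W = 1/(3 + 0) = 1/3 ≈ 0.33333)
W*((71 - 107)*(-70 + 23)) = ((71 - 107)*(-70 + 23))/3 = (-36*(-47))/3 = (1/3)*1692 = 564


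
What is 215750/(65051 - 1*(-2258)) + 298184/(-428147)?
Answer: 72302248394/28818146423 ≈ 2.5089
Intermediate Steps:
215750/(65051 - 1*(-2258)) + 298184/(-428147) = 215750/(65051 + 2258) + 298184*(-1/428147) = 215750/67309 - 298184/428147 = 72302248394/28818146423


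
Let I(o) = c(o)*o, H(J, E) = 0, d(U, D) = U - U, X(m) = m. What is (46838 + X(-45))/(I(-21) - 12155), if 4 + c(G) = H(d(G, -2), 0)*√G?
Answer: -46793/12071 ≈ -3.8765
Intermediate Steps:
d(U, D) = 0
c(G) = -4 (c(G) = -4 + 0*√G = -4 + 0 = -4)
I(o) = -4*o
(46838 + X(-45))/(I(-21) - 12155) = (46838 - 45)/(-4*(-21) - 12155) = 46793/(84 - 12155) = 46793/(-12071) = 46793*(-1/12071) = -46793/12071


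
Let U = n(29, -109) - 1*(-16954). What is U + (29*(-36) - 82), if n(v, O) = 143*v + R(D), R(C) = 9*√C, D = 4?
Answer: 19993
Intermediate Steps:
n(v, O) = 18 + 143*v (n(v, O) = 143*v + 9*√4 = 143*v + 9*2 = 143*v + 18 = 18 + 143*v)
U = 21119 (U = (18 + 143*29) - 1*(-16954) = (18 + 4147) + 16954 = 4165 + 16954 = 21119)
U + (29*(-36) - 82) = 21119 + (29*(-36) - 82) = 21119 + (-1044 - 82) = 21119 - 1126 = 19993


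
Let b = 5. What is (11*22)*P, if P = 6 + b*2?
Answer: 3872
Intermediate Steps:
P = 16 (P = 6 + 5*2 = 6 + 10 = 16)
(11*22)*P = (11*22)*16 = 242*16 = 3872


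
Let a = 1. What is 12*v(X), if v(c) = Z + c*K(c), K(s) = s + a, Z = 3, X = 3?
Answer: 180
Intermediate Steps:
K(s) = 1 + s (K(s) = s + 1 = 1 + s)
v(c) = 3 + c*(1 + c)
12*v(X) = 12*(3 + 3*(1 + 3)) = 12*(3 + 3*4) = 12*(3 + 12) = 12*15 = 180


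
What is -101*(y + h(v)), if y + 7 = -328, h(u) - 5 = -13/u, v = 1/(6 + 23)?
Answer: 71407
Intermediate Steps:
v = 1/29 ≈ 0.034483
h(u) = 5 - 13/u
y = -335 (y = -7 - 328 = -335)
-101*(y + h(v)) = -101*(-335 + (5 - 13/1/29)) = -101*(-335 + (5 - 13*29)) = -101*(-335 + (5 - 377)) = -101*(-335 - 372) = -101*(-707) = 71407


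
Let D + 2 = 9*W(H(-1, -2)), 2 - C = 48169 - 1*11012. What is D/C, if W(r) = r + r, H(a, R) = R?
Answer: 38/37155 ≈ 0.0010227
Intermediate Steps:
W(r) = 2*r
C = -37155 (C = 2 - (48169 - 1*11012) = 2 - (48169 - 11012) = 2 - 1*37157 = 2 - 37157 = -37155)
D = -38 (D = -2 + 9*(2*(-2)) = -2 + 9*(-4) = -2 - 36 = -38)
D/C = -38/(-37155) = -38*(-1/37155) = 38/37155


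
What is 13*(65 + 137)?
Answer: 2626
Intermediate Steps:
13*(65 + 137) = 13*202 = 2626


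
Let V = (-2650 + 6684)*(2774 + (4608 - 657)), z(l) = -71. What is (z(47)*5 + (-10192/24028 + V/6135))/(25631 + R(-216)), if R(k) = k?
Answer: 1763098507/11019030555 ≈ 0.16000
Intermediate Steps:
V = 27128650 (V = 4034*(2774 + 3951) = 4034*6725 = 27128650)
(z(47)*5 + (-10192/24028 + V/6135))/(25631 + R(-216)) = (-71*5 + (-10192/24028 + 27128650/6135))/(25631 - 216) = (-355 + (-10192*1/24028 + 27128650*(1/6135)))/25415 = (-355 + (-2548/6007 + 5425730/1227))*(1/25415) = (-355 + 32589233714/7370589)*(1/25415) = (29972674619/7370589)*(1/25415) = 1763098507/11019030555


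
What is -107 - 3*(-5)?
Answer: -92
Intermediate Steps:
-107 - 3*(-5) = -107 + 15 = -92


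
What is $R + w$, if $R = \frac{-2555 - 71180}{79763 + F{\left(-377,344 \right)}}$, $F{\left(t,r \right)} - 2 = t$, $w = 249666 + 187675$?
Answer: $\frac{34719553573}{79388} \approx 4.3734 \cdot 10^{5}$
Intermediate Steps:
$w = 437341$
$F{\left(t,r \right)} = 2 + t$
$R = - \frac{73735}{79388}$ ($R = \frac{-2555 - 71180}{79763 + \left(2 - 377\right)} = - \frac{73735}{79763 - 375} = - \frac{73735}{79388} \approx -0.92879$)
$R + w = - \frac{73735}{79388} + 437341 = \frac{34719553573}{79388}$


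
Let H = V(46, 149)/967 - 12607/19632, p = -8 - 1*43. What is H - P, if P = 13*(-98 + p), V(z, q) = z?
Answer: 36760999031/18984144 ≈ 1936.4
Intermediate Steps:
p = -51 (p = -8 - 43 = -51)
H = -11287897/18984144 (H = 46/967 - 12607/19632 = -11287897/18984144 ≈ -0.59460)
P = -1937 (P = 13*(-98 - 51) = 13*(-149) = -1937)
H - P = -11287897/18984144 - 1*(-1937) = -11287897/18984144 + 1937 = 36760999031/18984144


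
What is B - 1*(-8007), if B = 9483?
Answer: 17490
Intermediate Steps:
B - 1*(-8007) = 9483 - 1*(-8007) = 9483 + 8007 = 17490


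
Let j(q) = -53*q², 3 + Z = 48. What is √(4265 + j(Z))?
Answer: 2*I*√25765 ≈ 321.03*I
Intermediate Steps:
Z = 45 (Z = -3 + 48 = 45)
√(4265 + j(Z)) = √(4265 - 53*45²) = √(4265 - 53*2025) = √(4265 - 107325) = √(-103060) = 2*I*√25765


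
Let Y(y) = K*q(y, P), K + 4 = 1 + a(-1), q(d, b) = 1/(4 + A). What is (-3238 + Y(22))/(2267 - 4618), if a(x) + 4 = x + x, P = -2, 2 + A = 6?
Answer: 25913/18808 ≈ 1.3778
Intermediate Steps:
A = 4 (A = -2 + 6 = 4)
a(x) = -4 + 2*x (a(x) = -4 + (x + x) = -4 + 2*x)
q(d, b) = ⅛ (q(d, b) = 1/(4 + 4) = 1/8 = ⅛)
K = -9 (K = -4 + (1 + (-4 + 2*(-1))) = -4 + (1 + (-4 - 2)) = -4 + (1 - 6) = -4 - 5 = -9)
Y(y) = -9/8 (Y(y) = -9*⅛ = -9/8)
(-3238 + Y(22))/(2267 - 4618) = (-3238 - 9/8)/(2267 - 4618) = -25913/8/(-2351) = -25913/8*(-1/2351) = 25913/18808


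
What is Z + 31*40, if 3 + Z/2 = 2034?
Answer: 5302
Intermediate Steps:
Z = 4062 (Z = -6 + 2*2034 = -6 + 4068 = 4062)
Z + 31*40 = 4062 + 31*40 = 4062 + 1240 = 5302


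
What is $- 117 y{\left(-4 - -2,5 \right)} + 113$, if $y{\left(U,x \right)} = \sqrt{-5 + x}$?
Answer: $113$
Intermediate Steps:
$- 117 y{\left(-4 - -2,5 \right)} + 113 = - 117 \sqrt{-5 + 5} + 113 = - 117 \sqrt{0} + 113 = \left(-117\right) 0 + 113 = 0 + 113 = 113$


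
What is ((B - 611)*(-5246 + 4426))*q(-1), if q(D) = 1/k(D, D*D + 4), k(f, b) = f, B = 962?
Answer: 287820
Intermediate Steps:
q(D) = 1/D
((B - 611)*(-5246 + 4426))*q(-1) = ((962 - 611)*(-5246 + 4426))/(-1) = (351*(-820))*(-1) = -287820*(-1) = 287820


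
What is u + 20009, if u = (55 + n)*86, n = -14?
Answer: 23535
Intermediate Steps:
u = 3526 (u = (55 - 14)*86 = 41*86 = 3526)
u + 20009 = 3526 + 20009 = 23535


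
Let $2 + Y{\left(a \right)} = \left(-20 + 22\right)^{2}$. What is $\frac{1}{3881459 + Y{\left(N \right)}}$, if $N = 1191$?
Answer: $\frac{1}{3881461} \approx 2.5763 \cdot 10^{-7}$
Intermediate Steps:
$Y{\left(a \right)} = 2$ ($Y{\left(a \right)} = -2 + \left(-20 + 22\right)^{2} = -2 + 2^{2} = -2 + 4 = 2$)
$\frac{1}{3881459 + Y{\left(N \right)}} = \frac{1}{3881459 + 2} = \frac{1}{3881461}$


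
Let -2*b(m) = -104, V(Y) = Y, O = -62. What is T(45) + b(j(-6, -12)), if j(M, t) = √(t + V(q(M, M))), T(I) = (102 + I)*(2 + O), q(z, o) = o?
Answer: -8768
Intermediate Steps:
T(I) = -6120 - 60*I (T(I) = (102 + I)*(2 - 62) = (102 + I)*(-60) = -6120 - 60*I)
j(M, t) = √(M + t) (j(M, t) = √(t + M) = √(M + t))
b(m) = 52 (b(m) = -½*(-104) = 52)
T(45) + b(j(-6, -12)) = (-6120 - 60*45) + 52 = (-6120 - 2700) + 52 = -8820 + 52 = -8768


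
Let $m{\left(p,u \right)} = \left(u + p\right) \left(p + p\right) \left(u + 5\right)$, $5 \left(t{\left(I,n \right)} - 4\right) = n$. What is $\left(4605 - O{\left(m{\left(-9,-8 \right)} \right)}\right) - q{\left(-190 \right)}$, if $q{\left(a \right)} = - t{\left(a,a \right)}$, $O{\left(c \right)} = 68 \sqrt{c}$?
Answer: $4571 - 204 i \sqrt{102} \approx 4571.0 - 2060.3 i$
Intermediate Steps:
$t{\left(I,n \right)} = 4 + \frac{n}{5}$
$m{\left(p,u \right)} = 2 p \left(5 + u\right) \left(p + u\right)$ ($m{\left(p,u \right)} = \left(p + u\right) 2 p \left(5 + u\right) = 2 p \left(5 + u\right) \left(p + u\right)$)
$q{\left(a \right)} = -4 - \frac{a}{5}$ ($q{\left(a \right)} = - (4 + \frac{a}{5}) = -4 - \frac{a}{5}$)
$\left(4605 - O{\left(m{\left(-9,-8 \right)} \right)}\right) - q{\left(-190 \right)} = \left(4605 - 68 \sqrt{2 \left(-9\right) \left(\left(-8\right)^{2} + 5 \left(-9\right) + 5 \left(-8\right) - -72\right)}\right) - \left(-4 - -38\right) = \left(4605 - 68 \sqrt{2 \left(-9\right) \left(64 - 45 - 40 + 72\right)}\right) - \left(-4 + 38\right) = \left(4605 - 68 \sqrt{2 \left(-9\right) 51}\right) - 34 = \left(4605 - 68 \sqrt{-918}\right) - 34 = \left(4605 - 68 \cdot 3 i \sqrt{102}\right) - 34 = \left(4605 - 204 i \sqrt{102}\right) - 34 = 4571 - 204 i \sqrt{102}$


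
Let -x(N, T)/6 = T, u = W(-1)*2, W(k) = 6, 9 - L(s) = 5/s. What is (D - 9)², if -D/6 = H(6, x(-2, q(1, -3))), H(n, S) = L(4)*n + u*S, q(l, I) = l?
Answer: 20736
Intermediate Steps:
L(s) = 9 - 5/s
u = 12 (u = 6*2 = 12)
x(N, T) = -6*T
H(n, S) = 12*S + 31*n/4 (H(n, S) = (9 - 5/4)*n + 12*S = 31*n/4 + 12*S = 12*S + 31*n/4)
D = 153 (D = -6*(12*(-6*1) + (31/4)*6) = -6*(12*(-6) + 93/2) = -6*(-72 + 93/2) = -6*(-51/2) = 153)
(D - 9)² = (153 - 9)² = 144² = 20736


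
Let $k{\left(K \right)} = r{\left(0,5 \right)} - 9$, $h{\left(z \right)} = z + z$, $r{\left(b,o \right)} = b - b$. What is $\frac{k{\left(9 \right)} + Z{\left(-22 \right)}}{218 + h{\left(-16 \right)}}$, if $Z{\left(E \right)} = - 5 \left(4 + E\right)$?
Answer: $\frac{27}{62} \approx 0.43548$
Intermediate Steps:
$r{\left(b,o \right)} = 0$
$h{\left(z \right)} = 2 z$
$k{\left(K \right)} = -9$ ($k{\left(K \right)} = 0 - 9 = -9$)
$Z{\left(E \right)} = -20 - 5 E$
$\frac{k{\left(9 \right)} + Z{\left(-22 \right)}}{218 + h{\left(-16 \right)}} = \frac{-9 - -90}{218 + 2 \left(-16\right)} = \frac{-9 + \left(-20 + 110\right)}{218 - 32} = \frac{-9 + 90}{186} = 81 \cdot \frac{1}{186} = \frac{27}{62}$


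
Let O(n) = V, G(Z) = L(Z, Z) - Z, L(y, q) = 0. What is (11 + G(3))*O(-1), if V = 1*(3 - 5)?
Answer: -16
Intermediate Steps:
V = -2 (V = 1*(-2) = -2)
G(Z) = -Z (G(Z) = 0 - Z = -Z)
O(n) = -2
(11 + G(3))*O(-1) = (11 - 1*3)*(-2) = (11 - 3)*(-2) = 8*(-2) = -16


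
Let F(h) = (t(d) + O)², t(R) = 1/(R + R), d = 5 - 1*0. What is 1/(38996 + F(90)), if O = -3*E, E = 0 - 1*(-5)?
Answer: 100/3921801 ≈ 2.5498e-5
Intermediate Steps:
E = 5 (E = 0 + 5 = 5)
O = -15 (O = -3*5 = -15)
d = 5 (d = 5 + 0 = 5)
t(R) = 1/(2*R)
F(h) = 22201/100 (F(h) = ((½)/5 - 15)² = ((½)*(⅕) - 15)² = (⅒ - 15)² = (-149/10)² = 22201/100)
1/(38996 + F(90)) = 1/(38996 + 22201/100) = 1/(3921801/100) = 100/3921801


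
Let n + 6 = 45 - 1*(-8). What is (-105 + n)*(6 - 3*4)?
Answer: 348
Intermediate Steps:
n = 47 (n = -6 + (45 - 1*(-8)) = -6 + (45 + 8) = -6 + 53 = 47)
(-105 + n)*(6 - 3*4) = (-105 + 47)*(6 - 3*4) = -58*(6 - 12) = -58*(-6) = 348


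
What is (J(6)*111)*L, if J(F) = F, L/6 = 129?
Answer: 515484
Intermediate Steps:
L = 774 (L = 6*129 = 774)
(J(6)*111)*L = (6*111)*774 = 666*774 = 515484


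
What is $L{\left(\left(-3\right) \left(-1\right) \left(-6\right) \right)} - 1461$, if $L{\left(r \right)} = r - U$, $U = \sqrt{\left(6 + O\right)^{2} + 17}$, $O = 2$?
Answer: $-1488$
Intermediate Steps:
$U = 9$ ($U = \sqrt{\left(6 + 2\right)^{2} + 17} = \sqrt{8^{2} + 17} = \sqrt{64 + 17} = \sqrt{81} = 9$)
$L{\left(r \right)} = -9 + r$ ($L{\left(r \right)} = r - 9 = -9 + r$)
$L{\left(\left(-3\right) \left(-1\right) \left(-6\right) \right)} - 1461 = \left(-9 + \left(-3\right) \left(-1\right) \left(-6\right)\right) - 1461 = \left(-9 + 3 \left(-6\right)\right) - 1461 = \left(-9 - 18\right) - 1461 = -27 - 1461 = -1488$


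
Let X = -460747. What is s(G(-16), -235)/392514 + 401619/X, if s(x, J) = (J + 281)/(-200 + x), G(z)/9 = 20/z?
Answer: -66603398758859/76408976262255 ≈ -0.87167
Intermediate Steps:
G(z) = 180/z (G(z) = 9*(20/z) = 180/z)
s(x, J) = (281 + J)/(-200 + x)
s(G(-16), -235)/392514 + 401619/X = ((281 - 235)/(-200 + 180/(-16)))/392514 + 401619/(-460747) = (46/(-200 + 180*(-1/16)))*(1/392514) + 401619*(-1/460747) = (46/(-200 - 45/4))*(1/392514) - 401619/460747 = (46/(-845/4))*(1/392514) - 401619/460747 = -4/845*46*(1/392514) - 401619/460747 = -184/845*1/392514 - 401619/460747 = -92/165837165 - 401619/460747 = -66603398758859/76408976262255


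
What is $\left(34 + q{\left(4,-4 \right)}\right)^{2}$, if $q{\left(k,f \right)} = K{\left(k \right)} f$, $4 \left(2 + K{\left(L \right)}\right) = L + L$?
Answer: $1156$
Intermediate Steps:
$K{\left(L \right)} = -2 + \frac{L}{2}$ ($K{\left(L \right)} = -2 + \frac{L + L}{4} = -2 + \frac{2 L}{4} = -2 + \frac{L}{2}$)
$q{\left(k,f \right)} = f \left(-2 + \frac{k}{2}\right)$ ($q{\left(k,f \right)} = \left(-2 + \frac{k}{2}\right) f = f \left(-2 + \frac{k}{2}\right)$)
$\left(34 + q{\left(4,-4 \right)}\right)^{2} = \left(34 + \frac{1}{2} \left(-4\right) \left(-4 + 4\right)\right)^{2} = \left(34 + \frac{1}{2} \left(-4\right) 0\right)^{2} = \left(34 + 0\right)^{2} = 34^{2} = 1156$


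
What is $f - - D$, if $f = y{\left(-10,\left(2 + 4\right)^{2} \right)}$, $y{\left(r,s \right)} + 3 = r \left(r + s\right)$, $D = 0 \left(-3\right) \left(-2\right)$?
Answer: $-263$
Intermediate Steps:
$D = 0$ ($D = 0 \left(-2\right) = 0$)
$y{\left(r,s \right)} = -3 + r \left(r + s\right)$
$f = -263$ ($f = -3 + \left(-10\right)^{2} - 10 \left(2 + 4\right)^{2} = -3 + 100 - 10 \cdot 6^{2} = -3 + 100 - 360 = -263$)
$f - - D = -263 - \left(-1\right) 0 = -263 - 0 = -263 + 0 = -263$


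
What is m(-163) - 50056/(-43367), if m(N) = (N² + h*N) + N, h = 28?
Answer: 947272070/43367 ≈ 21843.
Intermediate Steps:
m(N) = N² + 29*N (m(N) = (N² + 28*N) + N = N² + 29*N)
m(-163) - 50056/(-43367) = -163*(29 - 163) - 50056/(-43367) = -163*(-134) - 50056*(-1/43367) = 21842 + 50056/43367 = 947272070/43367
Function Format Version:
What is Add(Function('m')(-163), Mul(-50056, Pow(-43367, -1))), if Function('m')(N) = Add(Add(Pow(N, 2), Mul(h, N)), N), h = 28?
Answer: Rational(947272070, 43367) ≈ 21843.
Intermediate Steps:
Function('m')(N) = Add(Pow(N, 2), Mul(29, N)) (Function('m')(N) = Add(Add(Pow(N, 2), Mul(28, N)), N) = Add(Pow(N, 2), Mul(29, N)))
Add(Function('m')(-163), Mul(-50056, Pow(-43367, -1))) = Add(Mul(-163, Add(29, -163)), Mul(-50056, Pow(-43367, -1))) = Add(Mul(-163, -134), Mul(-50056, Rational(-1, 43367))) = Add(21842, Rational(50056, 43367)) = Rational(947272070, 43367)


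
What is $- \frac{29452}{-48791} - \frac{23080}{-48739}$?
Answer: $\frac{2561557308}{2378024549} \approx 1.0772$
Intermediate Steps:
$- \frac{29452}{-48791} - \frac{23080}{-48739} = \left(-29452\right) \left(- \frac{1}{48791}\right) - - \frac{23080}{48739} = \frac{29452}{48791} + \frac{23080}{48739} = \frac{2561557308}{2378024549}$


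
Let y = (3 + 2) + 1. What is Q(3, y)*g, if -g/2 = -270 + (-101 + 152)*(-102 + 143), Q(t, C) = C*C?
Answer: -131112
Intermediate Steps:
y = 6 (y = 5 + 1 = 6)
Q(t, C) = C**2
g = -3642 (g = -2*(-270 + (-101 + 152)*(-102 + 143)) = -2*(-270 + 51*41) = -2*(-270 + 2091) = -2*1821 = -3642)
Q(3, y)*g = 6**2*(-3642) = 36*(-3642) = -131112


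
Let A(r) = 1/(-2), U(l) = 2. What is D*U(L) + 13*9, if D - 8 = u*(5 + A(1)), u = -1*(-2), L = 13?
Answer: 151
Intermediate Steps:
A(r) = -½
u = 2
D = 17 (D = 8 + 2*(5 - ½) = 8 + 2*(9/2) = 8 + 9 = 17)
D*U(L) + 13*9 = 17*2 + 13*9 = 34 + 117 = 151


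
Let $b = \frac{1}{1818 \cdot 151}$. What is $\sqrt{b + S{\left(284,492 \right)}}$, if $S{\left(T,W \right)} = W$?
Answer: $\frac{\sqrt{4119687264214}}{91506} \approx 22.181$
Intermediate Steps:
$b = \frac{1}{274518} \approx 3.6427 \cdot 10^{-6}$
$\sqrt{b + S{\left(284,492 \right)}} = \sqrt{\frac{1}{274518} + 492} = \sqrt{\frac{135062857}{274518}} = \frac{\sqrt{4119687264214}}{91506}$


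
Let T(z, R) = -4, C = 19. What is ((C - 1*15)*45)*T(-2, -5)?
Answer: -720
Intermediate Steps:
((C - 1*15)*45)*T(-2, -5) = ((19 - 1*15)*45)*(-4) = ((19 - 15)*45)*(-4) = (4*45)*(-4) = 180*(-4) = -720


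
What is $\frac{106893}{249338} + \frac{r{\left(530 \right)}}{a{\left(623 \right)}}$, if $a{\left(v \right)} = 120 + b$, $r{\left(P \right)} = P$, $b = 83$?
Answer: $\frac{153848419}{50615614} \approx 3.0395$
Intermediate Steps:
$a{\left(v \right)} = 203$ ($a{\left(v \right)} = 120 + 83 = 203$)
$\frac{106893}{249338} + \frac{r{\left(530 \right)}}{a{\left(623 \right)}} = \frac{106893}{249338} + \frac{530}{203} = \frac{153848419}{50615614}$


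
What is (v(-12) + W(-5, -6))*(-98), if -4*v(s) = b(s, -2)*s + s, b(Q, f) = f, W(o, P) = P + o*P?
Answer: -2058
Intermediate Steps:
W(o, P) = P + P*o
v(s) = s/4 (v(s) = -(-2*s + s)/4 = -(-1)*s/4 = s/4)
(v(-12) + W(-5, -6))*(-98) = ((¼)*(-12) - 6*(1 - 5))*(-98) = (-3 - 6*(-4))*(-98) = (-3 + 24)*(-98) = 21*(-98) = -2058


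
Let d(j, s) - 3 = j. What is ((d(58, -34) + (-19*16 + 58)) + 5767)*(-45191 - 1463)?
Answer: -260422628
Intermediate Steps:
d(j, s) = 3 + j
((d(58, -34) + (-19*16 + 58)) + 5767)*(-45191 - 1463) = (((3 + 58) + (-19*16 + 58)) + 5767)*(-45191 - 1463) = ((61 + (-304 + 58)) + 5767)*(-46654) = ((61 - 246) + 5767)*(-46654) = (-185 + 5767)*(-46654) = 5582*(-46654) = -260422628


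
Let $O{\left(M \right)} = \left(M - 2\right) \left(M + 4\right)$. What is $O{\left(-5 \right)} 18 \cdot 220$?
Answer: $27720$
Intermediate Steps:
$O{\left(M \right)} = \left(-2 + M\right) \left(4 + M\right)$ ($O{\left(M \right)} = \left(M - 2\right) \left(4 + M\right) = \left(-2 + M\right) \left(4 + M\right)$)
$O{\left(-5 \right)} 18 \cdot 220 = \left(-8 + \left(-5\right)^{2} + 2 \left(-5\right)\right) 18 \cdot 220 = \left(-8 + 25 - 10\right) 3960 = 7 \cdot 3960 = 27720$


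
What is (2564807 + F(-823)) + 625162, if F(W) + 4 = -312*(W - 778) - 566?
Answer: 3688911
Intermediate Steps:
F(W) = 242166 - 312*W (F(W) = -4 + (-312*(W - 778) - 566) = -4 + (-312*(-778 + W) - 566) = -4 + ((242736 - 312*W) - 566) = -4 + (242170 - 312*W) = 242166 - 312*W)
(2564807 + F(-823)) + 625162 = (2564807 + (242166 - 312*(-823))) + 625162 = (2564807 + (242166 + 256776)) + 625162 = (2564807 + 498942) + 625162 = 3063749 + 625162 = 3688911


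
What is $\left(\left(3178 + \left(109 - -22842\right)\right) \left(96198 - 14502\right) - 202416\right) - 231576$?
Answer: $2134200792$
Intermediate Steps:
$\left(\left(3178 + \left(109 - -22842\right)\right) \left(96198 - 14502\right) - 202416\right) - 231576 = \left(\left(3178 + \left(109 + 22842\right)\right) 81696 - 202416\right) - 231576 = \left(\left(3178 + 22951\right) 81696 - 202416\right) - 231576 = \left(26129 \cdot 81696 - 202416\right) - 231576 = \left(2134634784 - 202416\right) - 231576 = 2134432368 - 231576 = 2134200792$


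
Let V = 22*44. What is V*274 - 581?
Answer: 264651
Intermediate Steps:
V = 968
V*274 - 581 = 968*274 - 581 = 265232 - 581 = 264651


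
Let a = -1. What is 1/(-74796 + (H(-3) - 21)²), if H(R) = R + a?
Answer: -1/74171 ≈ -1.3482e-5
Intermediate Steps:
H(R) = -1 + R (H(R) = R - 1 = -1 + R)
1/(-74796 + (H(-3) - 21)²) = 1/(-74796 + ((-1 - 3) - 21)²) = 1/(-74796 + (-4 - 21)²) = 1/(-74796 + (-25)²) = 1/(-74796 + 625) = 1/(-74171) = -1/74171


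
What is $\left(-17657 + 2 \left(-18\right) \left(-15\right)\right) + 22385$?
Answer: $5268$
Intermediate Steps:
$\left(-17657 + 2 \left(-18\right) \left(-15\right)\right) + 22385 = \left(-17657 - -540\right) + 22385 = \left(-17657 + 540\right) + 22385 = -17117 + 22385 = 5268$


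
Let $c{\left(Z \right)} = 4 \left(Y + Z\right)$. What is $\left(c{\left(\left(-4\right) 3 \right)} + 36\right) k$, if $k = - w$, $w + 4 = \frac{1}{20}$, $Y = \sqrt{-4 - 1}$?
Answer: $- \frac{237}{5} + \frac{79 i \sqrt{5}}{5} \approx -47.4 + 35.33 i$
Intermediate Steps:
$Y = i \sqrt{5}$ ($Y = \sqrt{-5} = i \sqrt{5} \approx 2.2361 i$)
$w = - \frac{79}{20}$ ($w = -4 + \frac{1}{20} = - \frac{79}{20} \approx -3.95$)
$c{\left(Z \right)} = 4 Z + 4 i \sqrt{5}$ ($c{\left(Z \right)} = 4 \left(i \sqrt{5} + Z\right) = 4 \left(Z + i \sqrt{5}\right) = 4 Z + 4 i \sqrt{5}$)
$k = \frac{79}{20}$ ($k = \left(-1\right) \left(- \frac{79}{20}\right) = \frac{79}{20} \approx 3.95$)
$\left(c{\left(\left(-4\right) 3 \right)} + 36\right) k = \left(\left(4 \left(\left(-4\right) 3\right) + 4 i \sqrt{5}\right) + 36\right) \frac{79}{20} = \left(\left(4 \left(-12\right) + 4 i \sqrt{5}\right) + 36\right) \frac{79}{20} = \left(\left(-48 + 4 i \sqrt{5}\right) + 36\right) \frac{79}{20} = \left(-12 + 4 i \sqrt{5}\right) \frac{79}{20} = - \frac{237}{5} + \frac{79 i \sqrt{5}}{5}$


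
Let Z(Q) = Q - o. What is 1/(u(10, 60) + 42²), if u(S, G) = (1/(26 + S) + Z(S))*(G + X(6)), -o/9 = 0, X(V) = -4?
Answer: 9/20930 ≈ 0.00043000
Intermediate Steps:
o = 0 (o = -9*0 = 0)
Z(Q) = Q (Z(Q) = Q - 1*0 = Q + 0 = Q)
u(S, G) = (-4 + G)*(S + 1/(26 + S)) (u(S, G) = (1/(26 + S) + S)*(G - 4) = (S + 1/(26 + S))*(-4 + G) = (-4 + G)*(S + 1/(26 + S)))
1/(u(10, 60) + 42²) = 1/((-4 + 60 - 104*10 - 4*10² + 60*10² + 26*60*10)/(26 + 10) + 42²) = 1/((-4 + 60 - 1040 - 4*100 + 60*100 + 15600)/36 + 1764) = 1/((-4 + 60 - 1040 - 400 + 6000 + 15600)/36 + 1764) = 1/((1/36)*20216 + 1764) = 1/(5054/9 + 1764) = 1/(20930/9) = 9/20930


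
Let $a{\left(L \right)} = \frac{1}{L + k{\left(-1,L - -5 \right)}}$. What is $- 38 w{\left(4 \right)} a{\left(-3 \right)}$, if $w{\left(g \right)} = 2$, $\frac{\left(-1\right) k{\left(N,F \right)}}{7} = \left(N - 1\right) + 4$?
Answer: $\frac{76}{17} \approx 4.4706$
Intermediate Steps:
$k{\left(N,F \right)} = -21 - 7 N$ ($k{\left(N,F \right)} = - 7 \left(\left(N - 1\right) + 4\right) = - 7 \left(\left(-1 + N\right) + 4\right) = - 7 \left(3 + N\right) = -21 - 7 N$)
$a{\left(L \right)} = \frac{1}{-14 + L}$ ($a{\left(L \right)} = \frac{1}{L - 14} = \frac{1}{-14 + L}$)
$- 38 w{\left(4 \right)} a{\left(-3 \right)} = \frac{\left(-38\right) 2}{-14 - 3} = - \frac{76}{-17} = \left(-76\right) \left(- \frac{1}{17}\right) = \frac{76}{17}$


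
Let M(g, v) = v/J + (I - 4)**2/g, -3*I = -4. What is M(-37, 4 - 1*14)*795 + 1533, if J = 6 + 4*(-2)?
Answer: 594428/111 ≈ 5355.2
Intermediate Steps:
I = 4/3 (I = -1/3*(-4) = 4/3 ≈ 1.3333)
J = -2 (J = 6 - 8 = -2)
M(g, v) = -v/2 + 64/(9*g) (M(g, v) = v/(-2) + (4/3 - 4)**2/g = v*(-1/2) + (-8/3)**2/g = -v/2 + 64/(9*g))
M(-37, 4 - 1*14)*795 + 1533 = (-(4 - 1*14)/2 + (64/9)/(-37))*795 + 1533 = (-(4 - 14)/2 + (64/9)*(-1/37))*795 + 1533 = (-1/2*(-10) - 64/333)*795 + 1533 = (5 - 64/333)*795 + 1533 = (1601/333)*795 + 1533 = 424265/111 + 1533 = 594428/111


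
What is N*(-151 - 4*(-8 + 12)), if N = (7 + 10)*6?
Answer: -17034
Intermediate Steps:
N = 102 (N = 17*6 = 102)
N*(-151 - 4*(-8 + 12)) = 102*(-151 - 4*(-8 + 12)) = 102*(-151 - 4*4) = 102*(-151 - 16) = 102*(-167) = -17034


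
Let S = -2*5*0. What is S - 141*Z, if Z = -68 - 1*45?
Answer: 15933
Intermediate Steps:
Z = -113 (Z = -68 - 45 = -113)
S = 0 (S = -10*0 = 0)
S - 141*Z = 0 - 141*(-113) = 0 + 15933 = 15933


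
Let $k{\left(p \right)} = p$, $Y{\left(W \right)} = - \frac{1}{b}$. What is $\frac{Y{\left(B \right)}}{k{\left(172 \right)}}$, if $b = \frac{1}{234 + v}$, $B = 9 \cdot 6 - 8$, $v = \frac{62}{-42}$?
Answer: $- \frac{4883}{3612} \approx -1.3519$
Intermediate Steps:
$v = - \frac{31}{21}$ ($v = 62 \left(- \frac{1}{42}\right) = - \frac{31}{21} \approx -1.4762$)
$B = 46$ ($B = 54 - 8 = 46$)
$b = \frac{21}{4883}$ ($b = \frac{1}{234 - \frac{31}{21}} = \frac{1}{\frac{4883}{21}} = \frac{21}{4883} \approx 0.0043006$)
$Y{\left(W \right)} = - \frac{4883}{21}$ ($Y{\left(W \right)} = - \frac{1}{\frac{21}{4883}} = \left(-1\right) \frac{4883}{21} = - \frac{4883}{21}$)
$\frac{Y{\left(B \right)}}{k{\left(172 \right)}} = - \frac{4883}{21 \cdot 172} = \left(- \frac{4883}{21}\right) \frac{1}{172} = - \frac{4883}{3612}$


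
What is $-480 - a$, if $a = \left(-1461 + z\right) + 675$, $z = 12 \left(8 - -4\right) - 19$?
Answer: $181$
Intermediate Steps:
$z = 125$ ($z = 12 \left(8 + 4\right) - 19 = 12 \cdot 12 - 19 = 144 - 19 = 125$)
$a = -661$ ($a = \left(-1461 + 125\right) + 675 = -1336 + 675 = -661$)
$-480 - a = -480 - -661 = -480 + 661 = 181$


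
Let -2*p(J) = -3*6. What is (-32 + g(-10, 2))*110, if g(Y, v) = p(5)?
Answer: -2530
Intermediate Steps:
p(J) = 9 (p(J) = -(-3)*6/2 = -1/2*(-18) = 9)
g(Y, v) = 9
(-32 + g(-10, 2))*110 = (-32 + 9)*110 = -23*110 = -2530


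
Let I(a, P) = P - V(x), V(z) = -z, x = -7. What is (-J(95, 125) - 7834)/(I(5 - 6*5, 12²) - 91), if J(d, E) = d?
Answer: -7929/46 ≈ -172.37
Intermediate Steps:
I(a, P) = -7 + P (I(a, P) = P - (-1)*(-7) = P - 1*7 = P - 7 = -7 + P)
(-J(95, 125) - 7834)/(I(5 - 6*5, 12²) - 91) = (-1*95 - 7834)/((-7 + 12²) - 91) = (-95 - 7834)/((-7 + 144) - 91) = -7929/(137 - 91) = -7929/46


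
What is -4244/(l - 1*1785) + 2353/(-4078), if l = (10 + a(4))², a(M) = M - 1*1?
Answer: 1688073/823756 ≈ 2.0492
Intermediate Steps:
a(M) = -1 + M (a(M) = M - 1 = -1 + M)
l = 169 (l = (10 + (-1 + 4))² = (10 + 3)² = 13² = 169)
-4244/(l - 1*1785) + 2353/(-4078) = -4244/(169 - 1*1785) + 2353/(-4078) = -4244/(169 - 1785) + 2353*(-1/4078) = -4244/(-1616) - 2353/4078 = -4244*(-1/1616) - 2353/4078 = 1061/404 - 2353/4078 = 1688073/823756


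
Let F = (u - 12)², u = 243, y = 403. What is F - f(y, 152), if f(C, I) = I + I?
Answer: 53057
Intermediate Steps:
f(C, I) = 2*I
F = 53361 (F = (243 - 12)² = 231² = 53361)
F - f(y, 152) = 53361 - 2*152 = 53361 - 1*304 = 53361 - 304 = 53057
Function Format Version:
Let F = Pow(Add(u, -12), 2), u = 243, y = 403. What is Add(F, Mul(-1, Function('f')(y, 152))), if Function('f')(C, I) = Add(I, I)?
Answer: 53057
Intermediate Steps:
Function('f')(C, I) = Mul(2, I)
F = 53361 (F = Pow(Add(243, -12), 2) = Pow(231, 2) = 53361)
Add(F, Mul(-1, Function('f')(y, 152))) = Add(53361, Mul(-1, Mul(2, 152))) = Add(53361, Mul(-1, 304)) = Add(53361, -304) = 53057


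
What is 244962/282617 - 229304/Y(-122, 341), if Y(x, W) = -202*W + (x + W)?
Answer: 81625034374/19405331071 ≈ 4.2063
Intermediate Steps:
Y(x, W) = x - 201*W (Y(x, W) = -202*W + (W + x) = x - 201*W)
244962/282617 - 229304/Y(-122, 341) = 244962/282617 - 229304/(-122 - 201*341) = 244962*(1/282617) - 229304/(-122 - 68541) = 244962/282617 - 229304/(-68663) = 244962/282617 - 229304*(-1/68663) = 244962/282617 + 229304/68663 = 81625034374/19405331071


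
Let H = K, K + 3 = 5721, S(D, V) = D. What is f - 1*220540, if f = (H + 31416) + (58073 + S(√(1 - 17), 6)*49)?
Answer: -125333 + 196*I ≈ -1.2533e+5 + 196.0*I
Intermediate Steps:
K = 5718 (K = -3 + 5721 = 5718)
H = 5718
f = 95207 + 196*I (f = (5718 + 31416) + (58073 + √(1 - 17)*49) = 37134 + (58073 + √(-16)*49) = 37134 + (58073 + (4*I)*49) = 37134 + (58073 + 196*I) = 95207 + 196*I ≈ 95207.0 + 196.0*I)
f - 1*220540 = (95207 + 196*I) - 1*220540 = (95207 + 196*I) - 220540 = -125333 + 196*I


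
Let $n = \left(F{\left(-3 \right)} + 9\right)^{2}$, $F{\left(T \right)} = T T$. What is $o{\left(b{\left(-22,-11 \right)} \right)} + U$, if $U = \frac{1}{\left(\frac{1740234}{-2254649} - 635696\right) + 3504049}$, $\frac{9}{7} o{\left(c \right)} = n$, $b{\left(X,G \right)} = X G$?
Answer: $\frac{1629716127936125}{6467127482863} \approx 252.0$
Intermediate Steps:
$F{\left(T \right)} = T^{2}$
$b{\left(X,G \right)} = G X$
$n = 324$ ($n = \left(\left(-3\right)^{2} + 9\right)^{2} = \left(9 + 9\right)^{2} = 18^{2} = 324$)
$o{\left(c \right)} = 252$ ($o{\left(c \right)} = \frac{7}{9} \cdot 324 = 252$)
$U = \frac{2254649}{6467127482863}$ ($U = \frac{1}{\left(1740234 \left(- \frac{1}{2254649}\right) - 635696\right) + 3504049} = \frac{1}{\left(- \frac{1740234}{2254649} - 635696\right) + 3504049} = \frac{1}{- \frac{1433273090938}{2254649} + 3504049} = \frac{1}{\frac{6467127482863}{2254649}} = \frac{2254649}{6467127482863} \approx 3.4863 \cdot 10^{-7}$)
$o{\left(b{\left(-22,-11 \right)} \right)} + U = 252 + \frac{2254649}{6467127482863} = \frac{1629716127936125}{6467127482863}$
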